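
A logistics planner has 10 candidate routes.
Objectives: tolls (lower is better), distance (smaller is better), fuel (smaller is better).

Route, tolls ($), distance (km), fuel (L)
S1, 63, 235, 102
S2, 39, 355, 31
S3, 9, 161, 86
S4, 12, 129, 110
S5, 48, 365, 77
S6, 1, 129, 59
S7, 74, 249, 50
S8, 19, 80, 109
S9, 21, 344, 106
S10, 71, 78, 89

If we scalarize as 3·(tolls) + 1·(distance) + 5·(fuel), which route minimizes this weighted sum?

S1: 3·63 + 1·235 + 5·102 = 934
S2: 3·39 + 1·355 + 5·31 = 627
S3: 3·9 + 1·161 + 5·86 = 618
S4: 3·12 + 1·129 + 5·110 = 715
S5: 3·48 + 1·365 + 5·77 = 894
S6: 3·1 + 1·129 + 5·59 = 427
S7: 3·74 + 1·249 + 5·50 = 721
S8: 3·19 + 1·80 + 5·109 = 682
S9: 3·21 + 1·344 + 5·106 = 937
S10: 3·71 + 1·78 + 5·89 = 736
Lowest: S6 at 427.

S6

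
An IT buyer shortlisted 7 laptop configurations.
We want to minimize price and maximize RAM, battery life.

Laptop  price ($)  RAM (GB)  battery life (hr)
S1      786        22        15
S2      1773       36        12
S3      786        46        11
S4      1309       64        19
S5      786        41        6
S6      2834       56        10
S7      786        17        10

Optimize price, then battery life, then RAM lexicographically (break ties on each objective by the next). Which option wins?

First minimize price: best is 786, kept {S1, S3, S5, S7}.
Then maximize battery life: best is 15, kept {S1}.

S1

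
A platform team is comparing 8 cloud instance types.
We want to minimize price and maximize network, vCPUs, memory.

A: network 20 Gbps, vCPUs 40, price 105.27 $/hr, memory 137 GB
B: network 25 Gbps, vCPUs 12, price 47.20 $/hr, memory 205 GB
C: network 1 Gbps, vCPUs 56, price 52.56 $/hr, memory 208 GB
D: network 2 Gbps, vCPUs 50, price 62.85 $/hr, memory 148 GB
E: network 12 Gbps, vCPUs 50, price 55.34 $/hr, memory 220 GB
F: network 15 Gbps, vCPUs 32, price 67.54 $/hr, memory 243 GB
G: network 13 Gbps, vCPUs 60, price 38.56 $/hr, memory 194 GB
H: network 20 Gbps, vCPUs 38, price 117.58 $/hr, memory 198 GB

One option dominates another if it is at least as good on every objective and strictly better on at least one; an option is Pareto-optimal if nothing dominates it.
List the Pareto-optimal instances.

A, B, C, E, F, G, H

A: not dominated.
B: not dominated (best network).
C: not dominated.
D: dominated by E (network 12≥2, vCPUs 50≥50, price 55.34≤62.85, memory 220≥148).
E: not dominated.
F: not dominated (best memory).
G: not dominated (best vCPUs).
H: not dominated.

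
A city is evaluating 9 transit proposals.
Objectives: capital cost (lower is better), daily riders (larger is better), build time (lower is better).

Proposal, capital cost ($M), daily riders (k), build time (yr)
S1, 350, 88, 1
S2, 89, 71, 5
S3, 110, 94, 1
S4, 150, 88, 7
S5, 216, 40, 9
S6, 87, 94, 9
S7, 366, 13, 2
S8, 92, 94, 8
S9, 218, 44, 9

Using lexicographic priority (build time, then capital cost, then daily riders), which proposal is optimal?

First minimize build time: best is 1, kept {S1, S3}.
Then minimize capital cost: best is 110, kept {S3}.

S3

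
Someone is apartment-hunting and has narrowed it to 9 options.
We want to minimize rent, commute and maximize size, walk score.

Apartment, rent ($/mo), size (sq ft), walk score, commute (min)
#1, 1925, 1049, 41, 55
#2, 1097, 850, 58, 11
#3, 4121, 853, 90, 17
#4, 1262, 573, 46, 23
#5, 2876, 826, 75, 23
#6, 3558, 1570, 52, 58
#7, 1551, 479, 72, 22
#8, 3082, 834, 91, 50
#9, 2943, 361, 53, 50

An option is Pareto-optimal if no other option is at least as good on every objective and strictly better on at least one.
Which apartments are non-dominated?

#1: not dominated.
#2: not dominated (best rent).
#3: not dominated.
#4: dominated by #2 (rent 1097≤1262, size 850≥573, walk score 58≥46, commute 11≤23).
#5: not dominated.
#6: not dominated (best size).
#7: not dominated.
#8: not dominated (best walk score).
#9: dominated by #2 (rent 1097≤2943, size 850≥361, walk score 58≥53, commute 11≤50).

#1, #2, #3, #5, #6, #7, #8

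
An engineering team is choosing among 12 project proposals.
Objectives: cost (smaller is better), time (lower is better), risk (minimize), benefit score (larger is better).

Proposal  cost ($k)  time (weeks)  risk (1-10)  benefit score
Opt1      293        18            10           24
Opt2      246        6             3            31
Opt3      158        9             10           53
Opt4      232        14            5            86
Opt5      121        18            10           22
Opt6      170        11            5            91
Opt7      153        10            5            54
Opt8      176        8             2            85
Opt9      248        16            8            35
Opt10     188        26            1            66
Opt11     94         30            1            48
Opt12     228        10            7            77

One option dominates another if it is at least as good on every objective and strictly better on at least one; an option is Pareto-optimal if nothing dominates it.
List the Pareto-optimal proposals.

Opt2, Opt3, Opt5, Opt6, Opt7, Opt8, Opt10, Opt11

Opt1: dominated by Opt2 (cost 246≤293, time 6≤18, risk 3≤10, benefit score 31≥24).
Opt2: not dominated (best time).
Opt3: not dominated.
Opt4: dominated by Opt6 (cost 170≤232, time 11≤14, risk 5≤5, benefit score 91≥86).
Opt5: not dominated.
Opt6: not dominated (best benefit score).
Opt7: not dominated.
Opt8: not dominated.
Opt9: dominated by Opt4 (cost 232≤248, time 14≤16, risk 5≤8, benefit score 86≥35).
Opt10: not dominated.
Opt11: not dominated (best cost).
Opt12: dominated by Opt8 (cost 176≤228, time 8≤10, risk 2≤7, benefit score 85≥77).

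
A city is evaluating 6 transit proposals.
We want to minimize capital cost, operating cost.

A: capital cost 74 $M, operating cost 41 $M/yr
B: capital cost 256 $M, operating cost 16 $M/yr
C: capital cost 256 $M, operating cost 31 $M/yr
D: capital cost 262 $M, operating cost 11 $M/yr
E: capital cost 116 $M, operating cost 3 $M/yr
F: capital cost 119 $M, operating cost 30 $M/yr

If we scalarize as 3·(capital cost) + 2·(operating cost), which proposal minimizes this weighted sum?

A: 3·74 + 2·41 = 304
B: 3·256 + 2·16 = 800
C: 3·256 + 2·31 = 830
D: 3·262 + 2·11 = 808
E: 3·116 + 2·3 = 354
F: 3·119 + 2·30 = 417
Lowest: A at 304.

A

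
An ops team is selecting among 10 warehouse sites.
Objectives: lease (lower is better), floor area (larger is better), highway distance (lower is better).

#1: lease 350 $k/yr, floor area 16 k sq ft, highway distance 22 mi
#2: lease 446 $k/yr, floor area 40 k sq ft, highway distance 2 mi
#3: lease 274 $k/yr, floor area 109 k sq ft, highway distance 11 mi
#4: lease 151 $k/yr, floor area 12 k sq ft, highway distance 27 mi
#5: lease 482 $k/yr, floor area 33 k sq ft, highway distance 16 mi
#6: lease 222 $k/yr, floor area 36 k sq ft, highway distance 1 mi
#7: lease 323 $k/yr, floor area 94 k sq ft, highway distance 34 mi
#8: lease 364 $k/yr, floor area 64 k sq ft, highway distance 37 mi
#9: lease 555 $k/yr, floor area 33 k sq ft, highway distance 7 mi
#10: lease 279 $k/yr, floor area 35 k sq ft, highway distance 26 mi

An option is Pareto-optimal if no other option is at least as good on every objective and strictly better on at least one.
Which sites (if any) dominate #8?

#3: lease 274≤364, floor area 109≥64, highway distance 11≤37 — dominates #8.
#7: lease 323≤364, floor area 94≥64, highway distance 34≤37 — dominates #8.
Others (#1, #2, #4, #5, #6, #9, #10) are each worse than #8 on at least one objective.

#3, #7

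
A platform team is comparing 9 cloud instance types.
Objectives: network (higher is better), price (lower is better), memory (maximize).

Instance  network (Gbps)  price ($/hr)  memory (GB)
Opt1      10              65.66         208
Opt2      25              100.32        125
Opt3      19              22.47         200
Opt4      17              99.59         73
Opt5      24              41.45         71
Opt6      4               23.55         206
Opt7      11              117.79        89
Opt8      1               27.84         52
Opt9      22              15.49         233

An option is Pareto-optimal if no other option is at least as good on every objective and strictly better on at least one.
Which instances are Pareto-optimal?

Opt2, Opt5, Opt9

Opt1: dominated by Opt9 (network 22≥10, price 15.49≤65.66, memory 233≥208).
Opt2: not dominated (best network).
Opt3: dominated by Opt9 (network 22≥19, price 15.49≤22.47, memory 233≥200).
Opt4: dominated by Opt3 (network 19≥17, price 22.47≤99.59, memory 200≥73).
Opt5: not dominated.
Opt6: dominated by Opt9 (network 22≥4, price 15.49≤23.55, memory 233≥206).
Opt7: dominated by Opt2 (network 25≥11, price 100.32≤117.79, memory 125≥89).
Opt8: dominated by Opt3 (network 19≥1, price 22.47≤27.84, memory 200≥52).
Opt9: not dominated (best price).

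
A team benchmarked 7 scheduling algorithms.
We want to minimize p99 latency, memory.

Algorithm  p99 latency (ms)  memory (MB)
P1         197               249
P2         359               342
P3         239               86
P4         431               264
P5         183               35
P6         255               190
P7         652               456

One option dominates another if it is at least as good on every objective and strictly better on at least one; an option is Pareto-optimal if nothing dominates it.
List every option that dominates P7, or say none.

P1: p99 latency 197≤652, memory 249≤456 — dominates P7.
P2: p99 latency 359≤652, memory 342≤456 — dominates P7.
P3: p99 latency 239≤652, memory 86≤456 — dominates P7.
P4: p99 latency 431≤652, memory 264≤456 — dominates P7.
P5: p99 latency 183≤652, memory 35≤456 — dominates P7.
P6: p99 latency 255≤652, memory 190≤456 — dominates P7.

P1, P2, P3, P4, P5, P6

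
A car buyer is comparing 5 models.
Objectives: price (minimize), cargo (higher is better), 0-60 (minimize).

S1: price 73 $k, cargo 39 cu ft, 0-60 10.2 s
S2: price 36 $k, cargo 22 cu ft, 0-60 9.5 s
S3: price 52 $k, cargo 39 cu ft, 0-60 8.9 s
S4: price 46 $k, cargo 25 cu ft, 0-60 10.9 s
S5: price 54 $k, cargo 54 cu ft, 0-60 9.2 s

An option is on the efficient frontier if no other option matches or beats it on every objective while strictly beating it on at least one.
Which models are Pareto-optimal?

S2, S3, S4, S5

S1: dominated by S3 (price 52≤73, cargo 39≥39, 0-60 8.9≤10.2).
S2: not dominated (best price).
S3: not dominated (best 0-60).
S4: not dominated.
S5: not dominated (best cargo).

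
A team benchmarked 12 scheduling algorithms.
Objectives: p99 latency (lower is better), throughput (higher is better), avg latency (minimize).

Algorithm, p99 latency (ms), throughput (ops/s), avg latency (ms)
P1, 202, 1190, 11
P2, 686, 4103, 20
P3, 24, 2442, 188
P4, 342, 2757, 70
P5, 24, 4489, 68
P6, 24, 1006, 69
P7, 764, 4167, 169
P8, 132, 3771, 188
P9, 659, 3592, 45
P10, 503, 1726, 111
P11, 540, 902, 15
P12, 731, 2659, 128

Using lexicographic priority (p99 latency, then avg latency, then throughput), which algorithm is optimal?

First minimize p99 latency: best is 24, kept {P3, P5, P6}.
Then minimize avg latency: best is 68, kept {P5}.

P5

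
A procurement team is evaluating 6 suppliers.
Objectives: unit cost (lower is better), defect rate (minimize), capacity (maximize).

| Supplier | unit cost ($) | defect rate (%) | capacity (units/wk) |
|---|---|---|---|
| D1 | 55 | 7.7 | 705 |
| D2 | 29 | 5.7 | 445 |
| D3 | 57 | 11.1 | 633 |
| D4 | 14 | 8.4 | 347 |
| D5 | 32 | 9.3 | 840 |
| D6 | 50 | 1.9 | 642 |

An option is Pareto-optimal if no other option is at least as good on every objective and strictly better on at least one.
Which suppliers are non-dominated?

D1, D2, D4, D5, D6

D1: not dominated.
D2: not dominated.
D3: dominated by D1 (unit cost 55≤57, defect rate 7.7≤11.1, capacity 705≥633).
D4: not dominated (best unit cost).
D5: not dominated (best capacity).
D6: not dominated (best defect rate).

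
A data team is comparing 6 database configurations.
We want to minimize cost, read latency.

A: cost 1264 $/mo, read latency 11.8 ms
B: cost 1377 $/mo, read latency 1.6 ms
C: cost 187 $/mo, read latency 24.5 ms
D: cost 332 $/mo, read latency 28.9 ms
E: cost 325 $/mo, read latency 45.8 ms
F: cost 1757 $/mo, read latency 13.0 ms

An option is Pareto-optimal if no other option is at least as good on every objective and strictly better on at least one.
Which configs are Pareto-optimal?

A: not dominated.
B: not dominated (best read latency).
C: not dominated (best cost).
D: dominated by C (cost 187≤332, read latency 24.5≤28.9).
E: dominated by C (cost 187≤325, read latency 24.5≤45.8).
F: dominated by A (cost 1264≤1757, read latency 11.8≤13.0).

A, B, C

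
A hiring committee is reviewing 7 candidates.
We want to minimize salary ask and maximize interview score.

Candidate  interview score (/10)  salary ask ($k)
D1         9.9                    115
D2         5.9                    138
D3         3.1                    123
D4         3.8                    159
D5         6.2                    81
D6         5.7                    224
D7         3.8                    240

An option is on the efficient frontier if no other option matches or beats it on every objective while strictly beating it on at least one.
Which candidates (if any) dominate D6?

D1, D2, D5

D1: interview score 9.9≥5.7, salary ask 115≤224 — dominates D6.
D2: interview score 5.9≥5.7, salary ask 138≤224 — dominates D6.
D5: interview score 6.2≥5.7, salary ask 81≤224 — dominates D6.
Others (D3, D4, D7) are each worse than D6 on at least one objective.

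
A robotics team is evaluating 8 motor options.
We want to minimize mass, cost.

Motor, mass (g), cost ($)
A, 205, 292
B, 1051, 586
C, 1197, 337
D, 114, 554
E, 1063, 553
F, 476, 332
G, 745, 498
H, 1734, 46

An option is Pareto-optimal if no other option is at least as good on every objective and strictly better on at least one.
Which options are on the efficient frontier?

A: not dominated.
B: dominated by A (mass 205≤1051, cost 292≤586).
C: dominated by A (mass 205≤1197, cost 292≤337).
D: not dominated (best mass).
E: dominated by A (mass 205≤1063, cost 292≤553).
F: dominated by A (mass 205≤476, cost 292≤332).
G: dominated by A (mass 205≤745, cost 292≤498).
H: not dominated (best cost).

A, D, H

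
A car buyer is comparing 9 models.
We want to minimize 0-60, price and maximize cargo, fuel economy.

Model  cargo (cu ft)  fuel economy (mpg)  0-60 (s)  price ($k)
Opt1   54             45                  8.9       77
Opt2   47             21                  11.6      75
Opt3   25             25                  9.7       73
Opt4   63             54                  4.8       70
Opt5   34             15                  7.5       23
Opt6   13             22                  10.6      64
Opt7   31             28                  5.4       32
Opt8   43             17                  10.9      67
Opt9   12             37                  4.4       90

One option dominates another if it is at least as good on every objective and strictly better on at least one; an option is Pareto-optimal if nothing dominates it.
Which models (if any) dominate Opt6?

Opt7: cargo 31≥13, fuel economy 28≥22, 0-60 5.4≤10.6, price 32≤64 — dominates Opt6.
Others (Opt1, Opt2, Opt3, Opt4, Opt5, Opt8, Opt9) are each worse than Opt6 on at least one objective.

Opt7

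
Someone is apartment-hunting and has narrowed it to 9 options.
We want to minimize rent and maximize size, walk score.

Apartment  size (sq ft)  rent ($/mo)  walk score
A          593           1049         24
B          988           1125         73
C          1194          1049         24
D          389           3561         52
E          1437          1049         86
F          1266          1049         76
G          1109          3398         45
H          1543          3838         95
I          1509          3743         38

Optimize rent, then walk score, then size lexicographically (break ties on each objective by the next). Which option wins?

First minimize rent: best is 1049, kept {A, C, E, F}.
Then maximize walk score: best is 86, kept {E}.

E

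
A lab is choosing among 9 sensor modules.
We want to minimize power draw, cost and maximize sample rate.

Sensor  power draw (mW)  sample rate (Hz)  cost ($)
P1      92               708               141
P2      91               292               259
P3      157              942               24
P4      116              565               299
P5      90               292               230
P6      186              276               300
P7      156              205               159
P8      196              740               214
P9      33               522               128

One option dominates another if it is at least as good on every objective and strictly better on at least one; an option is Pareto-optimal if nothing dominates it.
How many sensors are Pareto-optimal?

3

P1: not dominated.
P2: dominated by P5 (power draw 90≤91, sample rate 292≥292, cost 230≤259).
P3: not dominated (best sample rate).
P4: dominated by P1 (power draw 92≤116, sample rate 708≥565, cost 141≤299).
P5: dominated by P9 (power draw 33≤90, sample rate 522≥292, cost 128≤230).
P6: dominated by P1 (power draw 92≤186, sample rate 708≥276, cost 141≤300).
P7: dominated by P1 (power draw 92≤156, sample rate 708≥205, cost 141≤159).
P8: dominated by P3 (power draw 157≤196, sample rate 942≥740, cost 24≤214).
P9: not dominated (best power draw).
Pareto-optimal: P1, P3, P9 → 3.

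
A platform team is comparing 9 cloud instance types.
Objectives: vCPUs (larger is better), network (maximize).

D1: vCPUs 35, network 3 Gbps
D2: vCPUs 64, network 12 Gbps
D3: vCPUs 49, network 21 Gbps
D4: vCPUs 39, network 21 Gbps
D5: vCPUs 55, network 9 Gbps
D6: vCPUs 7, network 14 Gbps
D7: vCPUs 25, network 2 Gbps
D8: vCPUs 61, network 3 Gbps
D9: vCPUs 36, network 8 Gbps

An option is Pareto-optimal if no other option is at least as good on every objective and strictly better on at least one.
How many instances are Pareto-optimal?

D1: dominated by D2 (vCPUs 64≥35, network 12≥3).
D2: not dominated (best vCPUs).
D3: not dominated.
D4: dominated by D3 (vCPUs 49≥39, network 21≥21).
D5: dominated by D2 (vCPUs 64≥55, network 12≥9).
D6: dominated by D3 (vCPUs 49≥7, network 21≥14).
D7: dominated by D1 (vCPUs 35≥25, network 3≥2).
D8: dominated by D2 (vCPUs 64≥61, network 12≥3).
D9: dominated by D2 (vCPUs 64≥36, network 12≥8).
Pareto-optimal: D2, D3 → 2.

2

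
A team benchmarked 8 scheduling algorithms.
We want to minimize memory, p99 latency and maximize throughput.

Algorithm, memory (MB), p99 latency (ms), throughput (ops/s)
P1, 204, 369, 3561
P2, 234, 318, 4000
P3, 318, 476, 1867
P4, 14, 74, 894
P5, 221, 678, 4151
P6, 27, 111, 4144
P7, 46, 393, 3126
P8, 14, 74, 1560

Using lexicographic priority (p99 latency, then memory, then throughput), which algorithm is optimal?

P8

First minimize p99 latency: best is 74, kept {P4, P8}.
Then minimize memory: best is 14, kept {P4, P8}.
Then maximize throughput: best is 1560, kept {P8}.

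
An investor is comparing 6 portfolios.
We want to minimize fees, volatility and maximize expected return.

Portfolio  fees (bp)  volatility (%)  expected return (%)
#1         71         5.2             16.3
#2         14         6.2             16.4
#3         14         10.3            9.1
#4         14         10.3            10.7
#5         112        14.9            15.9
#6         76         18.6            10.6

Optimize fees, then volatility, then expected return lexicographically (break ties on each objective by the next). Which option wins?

#2

First minimize fees: best is 14, kept {#2, #3, #4}.
Then minimize volatility: best is 6.2, kept {#2}.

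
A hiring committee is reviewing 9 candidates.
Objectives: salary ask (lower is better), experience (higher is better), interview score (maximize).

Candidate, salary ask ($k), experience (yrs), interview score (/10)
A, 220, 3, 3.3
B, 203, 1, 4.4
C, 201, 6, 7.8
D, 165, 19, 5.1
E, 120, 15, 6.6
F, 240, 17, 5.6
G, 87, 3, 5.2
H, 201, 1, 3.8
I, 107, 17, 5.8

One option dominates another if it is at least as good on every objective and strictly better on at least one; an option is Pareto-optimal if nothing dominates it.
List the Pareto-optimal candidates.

A: dominated by C (salary ask 201≤220, experience 6≥3, interview score 7.8≥3.3).
B: dominated by C (salary ask 201≤203, experience 6≥1, interview score 7.8≥4.4).
C: not dominated (best interview score).
D: not dominated (best experience).
E: not dominated.
F: dominated by I (salary ask 107≤240, experience 17≥17, interview score 5.8≥5.6).
G: not dominated (best salary ask).
H: dominated by C (salary ask 201≤201, experience 6≥1, interview score 7.8≥3.8).
I: not dominated.

C, D, E, G, I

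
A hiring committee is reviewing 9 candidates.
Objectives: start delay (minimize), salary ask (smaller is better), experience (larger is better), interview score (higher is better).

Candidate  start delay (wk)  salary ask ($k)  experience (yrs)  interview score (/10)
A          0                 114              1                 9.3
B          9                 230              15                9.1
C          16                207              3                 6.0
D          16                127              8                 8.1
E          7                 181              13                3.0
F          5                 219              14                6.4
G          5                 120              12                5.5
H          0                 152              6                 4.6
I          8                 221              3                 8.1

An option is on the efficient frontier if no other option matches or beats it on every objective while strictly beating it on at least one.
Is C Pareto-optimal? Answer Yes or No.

No

D vs C: start delay 16≤16, salary ask 127≤207, experience 8≥3, interview score 8.1≥6.0 — D is at least as good on every objective and strictly better on at least one, so D dominates C.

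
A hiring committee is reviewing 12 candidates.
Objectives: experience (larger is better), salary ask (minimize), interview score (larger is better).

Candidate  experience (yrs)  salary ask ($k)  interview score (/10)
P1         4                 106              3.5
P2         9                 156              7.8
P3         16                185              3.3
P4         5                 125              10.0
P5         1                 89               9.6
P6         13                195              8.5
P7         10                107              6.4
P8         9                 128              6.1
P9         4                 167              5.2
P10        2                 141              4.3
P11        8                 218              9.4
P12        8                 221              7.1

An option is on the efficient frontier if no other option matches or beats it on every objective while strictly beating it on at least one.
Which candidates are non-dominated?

P1: not dominated.
P2: not dominated.
P3: not dominated (best experience).
P4: not dominated (best interview score).
P5: not dominated (best salary ask).
P6: not dominated.
P7: not dominated.
P8: dominated by P7 (experience 10≥9, salary ask 107≤128, interview score 6.4≥6.1).
P9: dominated by P2 (experience 9≥4, salary ask 156≤167, interview score 7.8≥5.2).
P10: dominated by P4 (experience 5≥2, salary ask 125≤141, interview score 10.0≥4.3).
P11: not dominated.
P12: dominated by P2 (experience 9≥8, salary ask 156≤221, interview score 7.8≥7.1).

P1, P2, P3, P4, P5, P6, P7, P11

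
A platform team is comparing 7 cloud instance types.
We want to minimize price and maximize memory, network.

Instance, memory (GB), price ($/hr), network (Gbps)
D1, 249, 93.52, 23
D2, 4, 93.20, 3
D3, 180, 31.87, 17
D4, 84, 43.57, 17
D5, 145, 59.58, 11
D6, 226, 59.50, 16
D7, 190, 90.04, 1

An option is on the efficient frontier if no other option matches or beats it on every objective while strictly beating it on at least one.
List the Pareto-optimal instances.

D1, D3, D6

D1: not dominated (best memory).
D2: dominated by D3 (memory 180≥4, price 31.87≤93.20, network 17≥3).
D3: not dominated (best price).
D4: dominated by D3 (memory 180≥84, price 31.87≤43.57, network 17≥17).
D5: dominated by D3 (memory 180≥145, price 31.87≤59.58, network 17≥11).
D6: not dominated.
D7: dominated by D6 (memory 226≥190, price 59.50≤90.04, network 16≥1).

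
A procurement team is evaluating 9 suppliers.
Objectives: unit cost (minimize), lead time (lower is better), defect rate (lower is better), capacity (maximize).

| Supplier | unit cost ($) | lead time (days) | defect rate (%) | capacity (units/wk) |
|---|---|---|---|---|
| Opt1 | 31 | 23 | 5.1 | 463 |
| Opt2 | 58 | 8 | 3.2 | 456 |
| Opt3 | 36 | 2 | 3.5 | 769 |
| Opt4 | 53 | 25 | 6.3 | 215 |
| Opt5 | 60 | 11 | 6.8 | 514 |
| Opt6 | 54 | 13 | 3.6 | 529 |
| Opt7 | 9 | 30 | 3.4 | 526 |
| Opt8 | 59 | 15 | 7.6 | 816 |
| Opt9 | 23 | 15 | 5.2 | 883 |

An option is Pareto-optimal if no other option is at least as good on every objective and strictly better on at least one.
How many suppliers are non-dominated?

5

Opt1: not dominated.
Opt2: not dominated (best defect rate).
Opt3: not dominated (best lead time).
Opt4: dominated by Opt1 (unit cost 31≤53, lead time 23≤25, defect rate 5.1≤6.3, capacity 463≥215).
Opt5: dominated by Opt3 (unit cost 36≤60, lead time 2≤11, defect rate 3.5≤6.8, capacity 769≥514).
Opt6: dominated by Opt3 (unit cost 36≤54, lead time 2≤13, defect rate 3.5≤3.6, capacity 769≥529).
Opt7: not dominated (best unit cost).
Opt8: dominated by Opt9 (unit cost 23≤59, lead time 15≤15, defect rate 5.2≤7.6, capacity 883≥816).
Opt9: not dominated (best capacity).
Pareto-optimal: Opt1, Opt2, Opt3, Opt7, Opt9 → 5.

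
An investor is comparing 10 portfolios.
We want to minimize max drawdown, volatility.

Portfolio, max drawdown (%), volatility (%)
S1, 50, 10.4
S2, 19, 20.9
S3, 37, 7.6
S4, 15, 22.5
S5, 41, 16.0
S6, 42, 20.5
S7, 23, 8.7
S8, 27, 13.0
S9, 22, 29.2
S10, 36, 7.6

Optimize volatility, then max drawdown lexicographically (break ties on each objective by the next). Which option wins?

First minimize volatility: best is 7.6, kept {S3, S10}.
Then minimize max drawdown: best is 36, kept {S10}.

S10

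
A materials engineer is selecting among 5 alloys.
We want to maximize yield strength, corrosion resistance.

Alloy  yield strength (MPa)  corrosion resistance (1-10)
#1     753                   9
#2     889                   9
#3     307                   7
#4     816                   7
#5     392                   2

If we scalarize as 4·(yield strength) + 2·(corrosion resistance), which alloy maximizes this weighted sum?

#2

#1: 4·753 + 2·9 = 3030
#2: 4·889 + 2·9 = 3574
#3: 4·307 + 2·7 = 1242
#4: 4·816 + 2·7 = 3278
#5: 4·392 + 2·2 = 1572
Highest: #2 at 3574.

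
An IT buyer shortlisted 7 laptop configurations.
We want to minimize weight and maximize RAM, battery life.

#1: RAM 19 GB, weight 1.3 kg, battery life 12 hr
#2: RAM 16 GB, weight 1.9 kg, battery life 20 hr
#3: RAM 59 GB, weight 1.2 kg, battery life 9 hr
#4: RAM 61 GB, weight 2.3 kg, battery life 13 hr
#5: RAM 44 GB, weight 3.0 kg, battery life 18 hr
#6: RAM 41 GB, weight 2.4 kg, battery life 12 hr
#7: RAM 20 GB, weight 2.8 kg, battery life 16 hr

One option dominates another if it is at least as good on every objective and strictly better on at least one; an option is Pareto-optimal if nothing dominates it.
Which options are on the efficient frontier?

#1: not dominated.
#2: not dominated (best battery life).
#3: not dominated (best weight).
#4: not dominated (best RAM).
#5: not dominated.
#6: dominated by #4 (RAM 61≥41, weight 2.3≤2.4, battery life 13≥12).
#7: not dominated.

#1, #2, #3, #4, #5, #7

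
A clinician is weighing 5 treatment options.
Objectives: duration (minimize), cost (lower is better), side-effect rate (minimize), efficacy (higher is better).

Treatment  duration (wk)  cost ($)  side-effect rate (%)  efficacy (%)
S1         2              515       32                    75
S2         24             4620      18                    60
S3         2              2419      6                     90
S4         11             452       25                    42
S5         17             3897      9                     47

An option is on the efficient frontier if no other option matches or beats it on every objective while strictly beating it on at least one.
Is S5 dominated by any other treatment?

Yes

S3 vs S5: duration 2≤17, cost 2419≤3897, side-effect rate 6≤9, efficacy 90≥47 — S3 is at least as good on every objective and strictly better on at least one, so S3 dominates S5.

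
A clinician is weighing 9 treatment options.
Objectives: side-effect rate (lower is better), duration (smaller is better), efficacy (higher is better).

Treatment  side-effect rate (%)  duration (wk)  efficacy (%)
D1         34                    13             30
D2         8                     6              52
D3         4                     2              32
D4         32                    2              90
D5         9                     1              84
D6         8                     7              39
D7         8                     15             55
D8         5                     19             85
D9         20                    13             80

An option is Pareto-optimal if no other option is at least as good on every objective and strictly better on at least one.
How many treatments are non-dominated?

6

D1: dominated by D2 (side-effect rate 8≤34, duration 6≤13, efficacy 52≥30).
D2: not dominated.
D3: not dominated (best side-effect rate).
D4: not dominated (best efficacy).
D5: not dominated (best duration).
D6: dominated by D2 (side-effect rate 8≤8, duration 6≤7, efficacy 52≥39).
D7: not dominated.
D8: not dominated.
D9: dominated by D5 (side-effect rate 9≤20, duration 1≤13, efficacy 84≥80).
Pareto-optimal: D2, D3, D4, D5, D7, D8 → 6.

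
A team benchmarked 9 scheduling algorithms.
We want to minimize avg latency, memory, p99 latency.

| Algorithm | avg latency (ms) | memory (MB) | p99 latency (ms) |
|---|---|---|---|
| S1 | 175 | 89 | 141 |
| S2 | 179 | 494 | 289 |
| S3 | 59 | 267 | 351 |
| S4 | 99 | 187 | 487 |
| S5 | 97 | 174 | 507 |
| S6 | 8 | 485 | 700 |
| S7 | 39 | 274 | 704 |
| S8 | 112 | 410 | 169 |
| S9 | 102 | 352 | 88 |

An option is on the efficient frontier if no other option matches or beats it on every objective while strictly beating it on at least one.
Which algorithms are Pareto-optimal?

S1, S3, S4, S5, S6, S7, S9

S1: not dominated (best memory).
S2: dominated by S1 (avg latency 175≤179, memory 89≤494, p99 latency 141≤289).
S3: not dominated.
S4: not dominated.
S5: not dominated.
S6: not dominated (best avg latency).
S7: not dominated.
S8: dominated by S9 (avg latency 102≤112, memory 352≤410, p99 latency 88≤169).
S9: not dominated (best p99 latency).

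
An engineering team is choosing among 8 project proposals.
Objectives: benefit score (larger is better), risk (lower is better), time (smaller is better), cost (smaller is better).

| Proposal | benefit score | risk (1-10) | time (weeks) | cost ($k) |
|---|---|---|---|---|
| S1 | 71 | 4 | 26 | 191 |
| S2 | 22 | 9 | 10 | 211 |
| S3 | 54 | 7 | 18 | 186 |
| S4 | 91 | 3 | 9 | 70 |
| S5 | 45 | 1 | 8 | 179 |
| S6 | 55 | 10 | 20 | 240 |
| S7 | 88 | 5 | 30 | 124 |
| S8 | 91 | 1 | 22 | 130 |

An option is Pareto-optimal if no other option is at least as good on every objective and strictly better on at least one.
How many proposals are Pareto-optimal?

S1: dominated by S4 (benefit score 91≥71, risk 3≤4, time 9≤26, cost 70≤191).
S2: dominated by S4 (benefit score 91≥22, risk 3≤9, time 9≤10, cost 70≤211).
S3: dominated by S4 (benefit score 91≥54, risk 3≤7, time 9≤18, cost 70≤186).
S4: not dominated (best cost).
S5: not dominated (best time).
S6: dominated by S4 (benefit score 91≥55, risk 3≤10, time 9≤20, cost 70≤240).
S7: dominated by S4 (benefit score 91≥88, risk 3≤5, time 9≤30, cost 70≤124).
S8: not dominated.
Pareto-optimal: S4, S5, S8 → 3.

3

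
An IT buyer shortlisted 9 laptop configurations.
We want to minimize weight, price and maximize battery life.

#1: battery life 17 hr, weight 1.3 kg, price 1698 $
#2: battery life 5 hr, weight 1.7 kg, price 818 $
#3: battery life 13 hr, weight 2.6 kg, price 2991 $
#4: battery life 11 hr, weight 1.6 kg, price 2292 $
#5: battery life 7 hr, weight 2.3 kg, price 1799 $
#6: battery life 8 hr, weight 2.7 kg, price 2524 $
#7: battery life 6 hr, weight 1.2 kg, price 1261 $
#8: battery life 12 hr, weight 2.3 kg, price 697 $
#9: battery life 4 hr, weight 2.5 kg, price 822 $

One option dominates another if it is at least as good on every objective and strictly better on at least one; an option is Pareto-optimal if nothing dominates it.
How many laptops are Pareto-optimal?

4

#1: not dominated (best battery life).
#2: not dominated.
#3: dominated by #1 (battery life 17≥13, weight 1.3≤2.6, price 1698≤2991).
#4: dominated by #1 (battery life 17≥11, weight 1.3≤1.6, price 1698≤2292).
#5: dominated by #1 (battery life 17≥7, weight 1.3≤2.3, price 1698≤1799).
#6: dominated by #1 (battery life 17≥8, weight 1.3≤2.7, price 1698≤2524).
#7: not dominated (best weight).
#8: not dominated (best price).
#9: dominated by #2 (battery life 5≥4, weight 1.7≤2.5, price 818≤822).
Pareto-optimal: #1, #2, #7, #8 → 4.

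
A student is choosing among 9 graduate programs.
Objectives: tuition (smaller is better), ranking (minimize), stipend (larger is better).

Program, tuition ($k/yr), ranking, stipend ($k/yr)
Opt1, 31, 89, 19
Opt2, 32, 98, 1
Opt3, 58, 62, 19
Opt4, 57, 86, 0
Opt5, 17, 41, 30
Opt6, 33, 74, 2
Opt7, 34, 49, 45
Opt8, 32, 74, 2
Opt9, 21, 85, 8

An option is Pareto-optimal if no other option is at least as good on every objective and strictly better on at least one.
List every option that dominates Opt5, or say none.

none

Opt1: worse on tuition (31 vs 17).
Opt2: worse on tuition (32 vs 17).
Opt3: worse on tuition (58 vs 17).
Opt4: worse on tuition (57 vs 17).
Opt6: worse on tuition (33 vs 17).
Opt7: worse on tuition (34 vs 17).
Opt8: worse on tuition (32 vs 17).
Opt9: worse on tuition (21 vs 17).
No option dominates Opt5.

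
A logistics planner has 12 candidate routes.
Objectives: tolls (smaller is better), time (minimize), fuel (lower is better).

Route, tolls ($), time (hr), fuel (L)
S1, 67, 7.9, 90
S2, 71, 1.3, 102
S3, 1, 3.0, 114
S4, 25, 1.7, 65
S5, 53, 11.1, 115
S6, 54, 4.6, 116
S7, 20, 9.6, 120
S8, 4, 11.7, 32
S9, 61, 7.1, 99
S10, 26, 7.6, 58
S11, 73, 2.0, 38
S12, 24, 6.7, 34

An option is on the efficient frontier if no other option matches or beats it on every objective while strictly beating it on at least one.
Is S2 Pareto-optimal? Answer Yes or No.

S1: worse on time (7.9 vs 1.3).
S3: worse on time (3.0 vs 1.3).
S4: worse on time (1.7 vs 1.3).
S5: worse on time (11.1 vs 1.3).
S6: worse on time (4.6 vs 1.3).
S7: worse on time (9.6 vs 1.3).
S8: worse on time (11.7 vs 1.3).
S9: worse on time (7.1 vs 1.3).
S10: worse on time (7.6 vs 1.3).
S11: worse on tolls (73 vs 71).
S12: worse on time (6.7 vs 1.3).
No option is at least as good as S2 on every objective and strictly better on one.

Yes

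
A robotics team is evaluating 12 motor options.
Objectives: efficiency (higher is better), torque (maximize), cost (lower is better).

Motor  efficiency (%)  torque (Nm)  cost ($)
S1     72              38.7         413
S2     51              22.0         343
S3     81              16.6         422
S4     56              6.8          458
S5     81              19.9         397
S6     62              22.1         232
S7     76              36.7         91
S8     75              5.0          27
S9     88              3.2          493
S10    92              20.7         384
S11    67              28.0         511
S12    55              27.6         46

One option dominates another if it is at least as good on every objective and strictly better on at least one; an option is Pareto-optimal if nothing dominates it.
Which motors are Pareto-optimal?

S1: not dominated (best torque).
S2: dominated by S6 (efficiency 62≥51, torque 22.1≥22.0, cost 232≤343).
S3: dominated by S5 (efficiency 81≥81, torque 19.9≥16.6, cost 397≤422).
S4: dominated by S1 (efficiency 72≥56, torque 38.7≥6.8, cost 413≤458).
S5: dominated by S10 (efficiency 92≥81, torque 20.7≥19.9, cost 384≤397).
S6: dominated by S7 (efficiency 76≥62, torque 36.7≥22.1, cost 91≤232).
S7: not dominated.
S8: not dominated (best cost).
S9: dominated by S10 (efficiency 92≥88, torque 20.7≥3.2, cost 384≤493).
S10: not dominated (best efficiency).
S11: dominated by S1 (efficiency 72≥67, torque 38.7≥28.0, cost 413≤511).
S12: not dominated.

S1, S7, S8, S10, S12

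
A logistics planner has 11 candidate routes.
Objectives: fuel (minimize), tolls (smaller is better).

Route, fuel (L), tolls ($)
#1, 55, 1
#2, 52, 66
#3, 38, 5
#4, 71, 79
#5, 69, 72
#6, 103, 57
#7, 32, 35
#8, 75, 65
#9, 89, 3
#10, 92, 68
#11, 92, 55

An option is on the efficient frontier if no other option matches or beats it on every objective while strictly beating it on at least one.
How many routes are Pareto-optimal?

3

#1: not dominated (best tolls).
#2: dominated by #3 (fuel 38≤52, tolls 5≤66).
#3: not dominated.
#4: dominated by #1 (fuel 55≤71, tolls 1≤79).
#5: dominated by #1 (fuel 55≤69, tolls 1≤72).
#6: dominated by #1 (fuel 55≤103, tolls 1≤57).
#7: not dominated (best fuel).
#8: dominated by #1 (fuel 55≤75, tolls 1≤65).
#9: dominated by #1 (fuel 55≤89, tolls 1≤3).
#10: dominated by #1 (fuel 55≤92, tolls 1≤68).
#11: dominated by #1 (fuel 55≤92, tolls 1≤55).
Pareto-optimal: #1, #3, #7 → 3.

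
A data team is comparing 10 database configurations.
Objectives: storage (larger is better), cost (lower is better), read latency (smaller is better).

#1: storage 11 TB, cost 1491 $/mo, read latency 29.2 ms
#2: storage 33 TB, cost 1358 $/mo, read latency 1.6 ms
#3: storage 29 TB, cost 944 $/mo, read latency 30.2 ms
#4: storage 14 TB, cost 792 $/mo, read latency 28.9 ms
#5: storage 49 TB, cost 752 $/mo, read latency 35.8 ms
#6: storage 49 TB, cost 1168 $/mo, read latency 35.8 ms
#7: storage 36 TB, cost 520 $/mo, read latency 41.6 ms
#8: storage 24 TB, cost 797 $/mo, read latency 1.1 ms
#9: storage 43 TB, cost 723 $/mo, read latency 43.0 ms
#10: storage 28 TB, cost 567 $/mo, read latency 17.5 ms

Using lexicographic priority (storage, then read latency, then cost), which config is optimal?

First maximize storage: best is 49, kept {#5, #6}.
Then minimize read latency: best is 35.8, kept {#5, #6}.
Then minimize cost: best is 752, kept {#5}.

#5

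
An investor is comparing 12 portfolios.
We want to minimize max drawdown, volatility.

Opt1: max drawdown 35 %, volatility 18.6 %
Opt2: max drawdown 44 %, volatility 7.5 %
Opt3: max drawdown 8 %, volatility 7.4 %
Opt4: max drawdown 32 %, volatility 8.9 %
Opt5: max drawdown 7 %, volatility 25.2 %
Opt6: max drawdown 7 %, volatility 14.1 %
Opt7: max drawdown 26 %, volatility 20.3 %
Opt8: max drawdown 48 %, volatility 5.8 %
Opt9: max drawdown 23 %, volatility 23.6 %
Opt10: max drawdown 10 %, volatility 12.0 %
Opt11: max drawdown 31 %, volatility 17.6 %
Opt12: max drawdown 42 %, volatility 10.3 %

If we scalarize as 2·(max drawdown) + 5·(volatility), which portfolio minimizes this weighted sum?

Opt1: 2·35 + 5·18.6 = 163.0
Opt2: 2·44 + 5·7.5 = 125.5
Opt3: 2·8 + 5·7.4 = 53.0
Opt4: 2·32 + 5·8.9 = 108.5
Opt5: 2·7 + 5·25.2 = 140.0
Opt6: 2·7 + 5·14.1 = 84.5
Opt7: 2·26 + 5·20.3 = 153.5
Opt8: 2·48 + 5·5.8 = 125.0
Opt9: 2·23 + 5·23.6 = 164.0
Opt10: 2·10 + 5·12.0 = 80.0
Opt11: 2·31 + 5·17.6 = 150.0
Opt12: 2·42 + 5·10.3 = 135.5
Lowest: Opt3 at 53.0.

Opt3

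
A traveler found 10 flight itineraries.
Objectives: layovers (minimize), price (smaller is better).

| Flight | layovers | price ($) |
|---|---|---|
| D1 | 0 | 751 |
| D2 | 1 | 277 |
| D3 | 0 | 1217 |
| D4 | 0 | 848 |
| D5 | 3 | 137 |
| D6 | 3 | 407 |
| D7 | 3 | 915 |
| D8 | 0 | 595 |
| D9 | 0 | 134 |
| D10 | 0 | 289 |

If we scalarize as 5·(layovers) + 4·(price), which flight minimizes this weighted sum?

D9

D1: 5·0 + 4·751 = 3004
D2: 5·1 + 4·277 = 1113
D3: 5·0 + 4·1217 = 4868
D4: 5·0 + 4·848 = 3392
D5: 5·3 + 4·137 = 563
D6: 5·3 + 4·407 = 1643
D7: 5·3 + 4·915 = 3675
D8: 5·0 + 4·595 = 2380
D9: 5·0 + 4·134 = 536
D10: 5·0 + 4·289 = 1156
Lowest: D9 at 536.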